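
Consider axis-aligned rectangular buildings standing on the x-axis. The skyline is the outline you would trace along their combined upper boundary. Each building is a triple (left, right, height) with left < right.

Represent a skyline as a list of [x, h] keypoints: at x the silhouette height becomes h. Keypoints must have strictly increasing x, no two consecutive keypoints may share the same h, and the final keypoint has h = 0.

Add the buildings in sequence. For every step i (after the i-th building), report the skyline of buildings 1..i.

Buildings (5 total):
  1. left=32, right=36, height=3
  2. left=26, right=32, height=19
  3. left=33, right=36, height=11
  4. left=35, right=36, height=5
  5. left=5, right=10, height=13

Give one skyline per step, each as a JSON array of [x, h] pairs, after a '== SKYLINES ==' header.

== SKYLINES ==
[[32,3],[36,0]]
[[26,19],[32,3],[36,0]]
[[26,19],[32,3],[33,11],[36,0]]
[[26,19],[32,3],[33,11],[36,0]]
[[5,13],[10,0],[26,19],[32,3],[33,11],[36,0]]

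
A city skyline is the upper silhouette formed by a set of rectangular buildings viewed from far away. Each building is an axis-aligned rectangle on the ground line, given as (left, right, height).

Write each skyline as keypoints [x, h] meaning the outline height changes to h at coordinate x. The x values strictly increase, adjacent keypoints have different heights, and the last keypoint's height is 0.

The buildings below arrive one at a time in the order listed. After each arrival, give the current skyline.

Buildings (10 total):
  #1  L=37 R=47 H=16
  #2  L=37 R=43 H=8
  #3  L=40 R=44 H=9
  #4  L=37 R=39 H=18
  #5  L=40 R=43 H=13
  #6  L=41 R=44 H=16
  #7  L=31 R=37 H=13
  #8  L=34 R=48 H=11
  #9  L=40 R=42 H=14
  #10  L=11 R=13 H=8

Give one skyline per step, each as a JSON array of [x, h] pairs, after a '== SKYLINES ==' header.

== SKYLINES ==
[[37,16],[47,0]]
[[37,16],[47,0]]
[[37,16],[47,0]]
[[37,18],[39,16],[47,0]]
[[37,18],[39,16],[47,0]]
[[37,18],[39,16],[47,0]]
[[31,13],[37,18],[39,16],[47,0]]
[[31,13],[37,18],[39,16],[47,11],[48,0]]
[[31,13],[37,18],[39,16],[47,11],[48,0]]
[[11,8],[13,0],[31,13],[37,18],[39,16],[47,11],[48,0]]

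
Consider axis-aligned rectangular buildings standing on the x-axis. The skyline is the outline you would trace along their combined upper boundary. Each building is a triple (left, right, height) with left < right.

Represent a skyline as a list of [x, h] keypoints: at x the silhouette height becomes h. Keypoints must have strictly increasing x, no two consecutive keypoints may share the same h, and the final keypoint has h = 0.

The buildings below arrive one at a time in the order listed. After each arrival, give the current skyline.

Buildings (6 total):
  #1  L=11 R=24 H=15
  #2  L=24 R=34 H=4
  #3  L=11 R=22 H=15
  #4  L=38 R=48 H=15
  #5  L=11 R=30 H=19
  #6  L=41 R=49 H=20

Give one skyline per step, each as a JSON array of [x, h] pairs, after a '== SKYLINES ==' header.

== SKYLINES ==
[[11,15],[24,0]]
[[11,15],[24,4],[34,0]]
[[11,15],[24,4],[34,0]]
[[11,15],[24,4],[34,0],[38,15],[48,0]]
[[11,19],[30,4],[34,0],[38,15],[48,0]]
[[11,19],[30,4],[34,0],[38,15],[41,20],[49,0]]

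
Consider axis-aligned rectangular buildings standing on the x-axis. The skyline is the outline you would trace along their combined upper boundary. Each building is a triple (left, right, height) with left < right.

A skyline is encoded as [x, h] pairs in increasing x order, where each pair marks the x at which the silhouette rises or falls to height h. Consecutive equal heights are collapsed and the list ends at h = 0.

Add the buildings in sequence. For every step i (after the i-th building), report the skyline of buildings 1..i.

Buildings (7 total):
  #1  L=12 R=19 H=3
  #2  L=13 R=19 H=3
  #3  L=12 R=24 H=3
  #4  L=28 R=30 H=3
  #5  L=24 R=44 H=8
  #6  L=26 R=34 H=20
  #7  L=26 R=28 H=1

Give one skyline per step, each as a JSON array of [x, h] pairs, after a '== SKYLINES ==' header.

== SKYLINES ==
[[12,3],[19,0]]
[[12,3],[19,0]]
[[12,3],[24,0]]
[[12,3],[24,0],[28,3],[30,0]]
[[12,3],[24,8],[44,0]]
[[12,3],[24,8],[26,20],[34,8],[44,0]]
[[12,3],[24,8],[26,20],[34,8],[44,0]]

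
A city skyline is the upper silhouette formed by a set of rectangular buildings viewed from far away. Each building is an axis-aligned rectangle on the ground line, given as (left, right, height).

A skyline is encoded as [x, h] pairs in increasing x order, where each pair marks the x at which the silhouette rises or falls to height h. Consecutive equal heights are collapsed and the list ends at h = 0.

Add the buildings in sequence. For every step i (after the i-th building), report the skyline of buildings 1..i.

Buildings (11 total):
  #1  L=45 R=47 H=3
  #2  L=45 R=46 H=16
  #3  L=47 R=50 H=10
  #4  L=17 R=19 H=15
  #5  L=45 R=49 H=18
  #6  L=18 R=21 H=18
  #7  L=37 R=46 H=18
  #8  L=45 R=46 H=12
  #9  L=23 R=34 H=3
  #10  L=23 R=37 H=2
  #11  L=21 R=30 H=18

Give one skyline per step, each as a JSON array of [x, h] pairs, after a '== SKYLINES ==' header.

== SKYLINES ==
[[45,3],[47,0]]
[[45,16],[46,3],[47,0]]
[[45,16],[46,3],[47,10],[50,0]]
[[17,15],[19,0],[45,16],[46,3],[47,10],[50,0]]
[[17,15],[19,0],[45,18],[49,10],[50,0]]
[[17,15],[18,18],[21,0],[45,18],[49,10],[50,0]]
[[17,15],[18,18],[21,0],[37,18],[49,10],[50,0]]
[[17,15],[18,18],[21,0],[37,18],[49,10],[50,0]]
[[17,15],[18,18],[21,0],[23,3],[34,0],[37,18],[49,10],[50,0]]
[[17,15],[18,18],[21,0],[23,3],[34,2],[37,18],[49,10],[50,0]]
[[17,15],[18,18],[30,3],[34,2],[37,18],[49,10],[50,0]]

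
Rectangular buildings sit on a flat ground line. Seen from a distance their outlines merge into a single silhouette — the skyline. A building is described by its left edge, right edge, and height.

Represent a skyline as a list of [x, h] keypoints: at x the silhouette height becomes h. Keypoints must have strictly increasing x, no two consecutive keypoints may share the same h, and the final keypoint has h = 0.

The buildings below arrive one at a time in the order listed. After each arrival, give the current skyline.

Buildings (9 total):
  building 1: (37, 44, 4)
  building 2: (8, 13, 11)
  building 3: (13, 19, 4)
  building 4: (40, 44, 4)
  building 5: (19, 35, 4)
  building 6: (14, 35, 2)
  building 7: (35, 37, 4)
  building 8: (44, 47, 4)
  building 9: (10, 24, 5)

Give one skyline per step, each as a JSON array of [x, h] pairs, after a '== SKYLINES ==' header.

== SKYLINES ==
[[37,4],[44,0]]
[[8,11],[13,0],[37,4],[44,0]]
[[8,11],[13,4],[19,0],[37,4],[44,0]]
[[8,11],[13,4],[19,0],[37,4],[44,0]]
[[8,11],[13,4],[35,0],[37,4],[44,0]]
[[8,11],[13,4],[35,0],[37,4],[44,0]]
[[8,11],[13,4],[44,0]]
[[8,11],[13,4],[47,0]]
[[8,11],[13,5],[24,4],[47,0]]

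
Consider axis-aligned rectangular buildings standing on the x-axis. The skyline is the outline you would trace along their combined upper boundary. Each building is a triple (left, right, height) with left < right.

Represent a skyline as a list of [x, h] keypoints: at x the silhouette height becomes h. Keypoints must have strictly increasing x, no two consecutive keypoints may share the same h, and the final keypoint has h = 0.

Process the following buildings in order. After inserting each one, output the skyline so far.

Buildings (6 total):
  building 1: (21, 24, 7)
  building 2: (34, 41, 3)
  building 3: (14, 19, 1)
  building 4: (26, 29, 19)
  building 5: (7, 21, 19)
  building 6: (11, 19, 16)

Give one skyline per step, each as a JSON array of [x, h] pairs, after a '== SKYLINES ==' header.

== SKYLINES ==
[[21,7],[24,0]]
[[21,7],[24,0],[34,3],[41,0]]
[[14,1],[19,0],[21,7],[24,0],[34,3],[41,0]]
[[14,1],[19,0],[21,7],[24,0],[26,19],[29,0],[34,3],[41,0]]
[[7,19],[21,7],[24,0],[26,19],[29,0],[34,3],[41,0]]
[[7,19],[21,7],[24,0],[26,19],[29,0],[34,3],[41,0]]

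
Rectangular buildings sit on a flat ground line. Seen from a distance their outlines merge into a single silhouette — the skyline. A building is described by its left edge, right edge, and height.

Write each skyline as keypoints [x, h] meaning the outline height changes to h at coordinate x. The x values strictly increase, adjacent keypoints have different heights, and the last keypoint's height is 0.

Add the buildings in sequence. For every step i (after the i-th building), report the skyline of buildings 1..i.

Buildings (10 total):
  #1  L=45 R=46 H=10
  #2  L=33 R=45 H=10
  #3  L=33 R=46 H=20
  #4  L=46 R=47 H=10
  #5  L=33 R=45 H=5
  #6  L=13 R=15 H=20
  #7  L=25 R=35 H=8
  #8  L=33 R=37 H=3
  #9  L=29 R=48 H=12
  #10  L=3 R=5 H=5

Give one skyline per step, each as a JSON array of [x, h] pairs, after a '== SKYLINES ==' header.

== SKYLINES ==
[[45,10],[46,0]]
[[33,10],[46,0]]
[[33,20],[46,0]]
[[33,20],[46,10],[47,0]]
[[33,20],[46,10],[47,0]]
[[13,20],[15,0],[33,20],[46,10],[47,0]]
[[13,20],[15,0],[25,8],[33,20],[46,10],[47,0]]
[[13,20],[15,0],[25,8],[33,20],[46,10],[47,0]]
[[13,20],[15,0],[25,8],[29,12],[33,20],[46,12],[48,0]]
[[3,5],[5,0],[13,20],[15,0],[25,8],[29,12],[33,20],[46,12],[48,0]]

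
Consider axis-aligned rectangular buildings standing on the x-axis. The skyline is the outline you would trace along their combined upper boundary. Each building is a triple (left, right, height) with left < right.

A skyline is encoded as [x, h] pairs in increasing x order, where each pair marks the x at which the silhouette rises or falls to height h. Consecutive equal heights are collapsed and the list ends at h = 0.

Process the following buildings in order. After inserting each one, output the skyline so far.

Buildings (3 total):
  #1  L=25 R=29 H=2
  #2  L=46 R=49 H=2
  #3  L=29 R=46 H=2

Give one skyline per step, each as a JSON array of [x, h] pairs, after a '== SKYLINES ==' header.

== SKYLINES ==
[[25,2],[29,0]]
[[25,2],[29,0],[46,2],[49,0]]
[[25,2],[49,0]]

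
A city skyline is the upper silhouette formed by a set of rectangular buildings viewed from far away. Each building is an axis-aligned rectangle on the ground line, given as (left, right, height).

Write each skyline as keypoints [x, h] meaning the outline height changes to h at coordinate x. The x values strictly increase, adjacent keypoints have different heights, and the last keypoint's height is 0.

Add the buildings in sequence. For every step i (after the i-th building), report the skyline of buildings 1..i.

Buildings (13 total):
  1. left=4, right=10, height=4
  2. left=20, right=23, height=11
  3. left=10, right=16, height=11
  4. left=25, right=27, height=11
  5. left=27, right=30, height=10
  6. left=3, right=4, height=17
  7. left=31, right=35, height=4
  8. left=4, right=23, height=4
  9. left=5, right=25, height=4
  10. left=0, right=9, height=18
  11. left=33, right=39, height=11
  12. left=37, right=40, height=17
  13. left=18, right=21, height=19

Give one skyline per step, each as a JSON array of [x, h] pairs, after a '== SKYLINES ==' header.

== SKYLINES ==
[[4,4],[10,0]]
[[4,4],[10,0],[20,11],[23,0]]
[[4,4],[10,11],[16,0],[20,11],[23,0]]
[[4,4],[10,11],[16,0],[20,11],[23,0],[25,11],[27,0]]
[[4,4],[10,11],[16,0],[20,11],[23,0],[25,11],[27,10],[30,0]]
[[3,17],[4,4],[10,11],[16,0],[20,11],[23,0],[25,11],[27,10],[30,0]]
[[3,17],[4,4],[10,11],[16,0],[20,11],[23,0],[25,11],[27,10],[30,0],[31,4],[35,0]]
[[3,17],[4,4],[10,11],[16,4],[20,11],[23,0],[25,11],[27,10],[30,0],[31,4],[35,0]]
[[3,17],[4,4],[10,11],[16,4],[20,11],[23,4],[25,11],[27,10],[30,0],[31,4],[35,0]]
[[0,18],[9,4],[10,11],[16,4],[20,11],[23,4],[25,11],[27,10],[30,0],[31,4],[35,0]]
[[0,18],[9,4],[10,11],[16,4],[20,11],[23,4],[25,11],[27,10],[30,0],[31,4],[33,11],[39,0]]
[[0,18],[9,4],[10,11],[16,4],[20,11],[23,4],[25,11],[27,10],[30,0],[31,4],[33,11],[37,17],[40,0]]
[[0,18],[9,4],[10,11],[16,4],[18,19],[21,11],[23,4],[25,11],[27,10],[30,0],[31,4],[33,11],[37,17],[40,0]]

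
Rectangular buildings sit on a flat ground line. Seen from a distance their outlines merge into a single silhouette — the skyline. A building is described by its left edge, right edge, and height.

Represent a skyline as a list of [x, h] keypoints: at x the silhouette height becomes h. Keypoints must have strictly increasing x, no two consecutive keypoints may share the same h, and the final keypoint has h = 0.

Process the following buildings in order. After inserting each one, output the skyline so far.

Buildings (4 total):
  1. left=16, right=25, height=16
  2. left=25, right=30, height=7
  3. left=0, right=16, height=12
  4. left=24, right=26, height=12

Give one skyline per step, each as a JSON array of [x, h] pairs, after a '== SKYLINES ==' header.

== SKYLINES ==
[[16,16],[25,0]]
[[16,16],[25,7],[30,0]]
[[0,12],[16,16],[25,7],[30,0]]
[[0,12],[16,16],[25,12],[26,7],[30,0]]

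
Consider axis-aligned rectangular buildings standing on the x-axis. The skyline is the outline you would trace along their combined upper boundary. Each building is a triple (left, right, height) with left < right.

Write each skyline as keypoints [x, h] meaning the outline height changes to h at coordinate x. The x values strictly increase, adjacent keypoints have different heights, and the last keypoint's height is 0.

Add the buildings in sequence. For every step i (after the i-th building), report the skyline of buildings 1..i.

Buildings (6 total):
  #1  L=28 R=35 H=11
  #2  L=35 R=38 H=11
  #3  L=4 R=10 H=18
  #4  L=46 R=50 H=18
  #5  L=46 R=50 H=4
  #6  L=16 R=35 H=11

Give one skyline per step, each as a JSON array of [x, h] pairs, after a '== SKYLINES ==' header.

== SKYLINES ==
[[28,11],[35,0]]
[[28,11],[38,0]]
[[4,18],[10,0],[28,11],[38,0]]
[[4,18],[10,0],[28,11],[38,0],[46,18],[50,0]]
[[4,18],[10,0],[28,11],[38,0],[46,18],[50,0]]
[[4,18],[10,0],[16,11],[38,0],[46,18],[50,0]]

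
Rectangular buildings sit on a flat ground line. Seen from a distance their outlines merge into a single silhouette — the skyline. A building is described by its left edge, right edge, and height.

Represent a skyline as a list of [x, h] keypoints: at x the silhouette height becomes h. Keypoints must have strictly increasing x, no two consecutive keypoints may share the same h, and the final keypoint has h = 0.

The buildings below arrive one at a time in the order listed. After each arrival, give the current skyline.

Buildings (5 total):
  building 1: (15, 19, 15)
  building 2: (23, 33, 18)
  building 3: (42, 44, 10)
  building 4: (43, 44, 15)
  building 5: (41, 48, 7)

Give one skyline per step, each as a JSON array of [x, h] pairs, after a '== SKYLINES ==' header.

== SKYLINES ==
[[15,15],[19,0]]
[[15,15],[19,0],[23,18],[33,0]]
[[15,15],[19,0],[23,18],[33,0],[42,10],[44,0]]
[[15,15],[19,0],[23,18],[33,0],[42,10],[43,15],[44,0]]
[[15,15],[19,0],[23,18],[33,0],[41,7],[42,10],[43,15],[44,7],[48,0]]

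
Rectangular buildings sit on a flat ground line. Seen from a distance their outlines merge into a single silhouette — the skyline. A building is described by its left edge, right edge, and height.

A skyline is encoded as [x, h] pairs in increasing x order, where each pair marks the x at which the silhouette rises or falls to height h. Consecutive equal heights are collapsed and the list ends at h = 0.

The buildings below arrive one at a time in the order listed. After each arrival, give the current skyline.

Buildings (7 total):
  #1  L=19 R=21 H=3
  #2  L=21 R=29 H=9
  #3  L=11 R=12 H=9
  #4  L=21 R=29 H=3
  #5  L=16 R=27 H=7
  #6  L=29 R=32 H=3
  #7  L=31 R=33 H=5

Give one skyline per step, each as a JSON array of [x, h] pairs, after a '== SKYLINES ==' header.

== SKYLINES ==
[[19,3],[21,0]]
[[19,3],[21,9],[29,0]]
[[11,9],[12,0],[19,3],[21,9],[29,0]]
[[11,9],[12,0],[19,3],[21,9],[29,0]]
[[11,9],[12,0],[16,7],[21,9],[29,0]]
[[11,9],[12,0],[16,7],[21,9],[29,3],[32,0]]
[[11,9],[12,0],[16,7],[21,9],[29,3],[31,5],[33,0]]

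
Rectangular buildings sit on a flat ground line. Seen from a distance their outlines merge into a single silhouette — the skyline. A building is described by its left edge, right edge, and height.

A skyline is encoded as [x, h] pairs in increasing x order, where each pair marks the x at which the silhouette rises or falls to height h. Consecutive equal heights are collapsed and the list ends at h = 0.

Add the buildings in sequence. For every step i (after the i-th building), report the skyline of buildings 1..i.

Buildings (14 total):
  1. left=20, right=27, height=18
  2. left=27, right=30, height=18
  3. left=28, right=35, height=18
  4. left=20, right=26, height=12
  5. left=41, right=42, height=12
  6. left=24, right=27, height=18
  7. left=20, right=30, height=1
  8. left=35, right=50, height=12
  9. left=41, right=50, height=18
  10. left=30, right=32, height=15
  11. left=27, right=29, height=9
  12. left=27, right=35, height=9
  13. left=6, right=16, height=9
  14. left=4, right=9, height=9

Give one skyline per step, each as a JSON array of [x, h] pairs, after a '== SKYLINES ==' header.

== SKYLINES ==
[[20,18],[27,0]]
[[20,18],[30,0]]
[[20,18],[35,0]]
[[20,18],[35,0]]
[[20,18],[35,0],[41,12],[42,0]]
[[20,18],[35,0],[41,12],[42,0]]
[[20,18],[35,0],[41,12],[42,0]]
[[20,18],[35,12],[50,0]]
[[20,18],[35,12],[41,18],[50,0]]
[[20,18],[35,12],[41,18],[50,0]]
[[20,18],[35,12],[41,18],[50,0]]
[[20,18],[35,12],[41,18],[50,0]]
[[6,9],[16,0],[20,18],[35,12],[41,18],[50,0]]
[[4,9],[16,0],[20,18],[35,12],[41,18],[50,0]]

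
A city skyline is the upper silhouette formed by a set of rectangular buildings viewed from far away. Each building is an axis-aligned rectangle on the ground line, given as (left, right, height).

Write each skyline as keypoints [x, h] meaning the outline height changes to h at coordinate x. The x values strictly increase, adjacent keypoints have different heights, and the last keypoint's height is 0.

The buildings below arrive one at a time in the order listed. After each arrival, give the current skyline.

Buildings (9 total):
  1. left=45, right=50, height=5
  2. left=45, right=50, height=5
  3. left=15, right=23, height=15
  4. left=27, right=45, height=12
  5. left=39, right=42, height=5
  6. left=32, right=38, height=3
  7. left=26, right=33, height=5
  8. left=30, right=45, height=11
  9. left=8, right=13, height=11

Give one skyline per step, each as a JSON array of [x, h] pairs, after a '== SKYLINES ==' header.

== SKYLINES ==
[[45,5],[50,0]]
[[45,5],[50,0]]
[[15,15],[23,0],[45,5],[50,0]]
[[15,15],[23,0],[27,12],[45,5],[50,0]]
[[15,15],[23,0],[27,12],[45,5],[50,0]]
[[15,15],[23,0],[27,12],[45,5],[50,0]]
[[15,15],[23,0],[26,5],[27,12],[45,5],[50,0]]
[[15,15],[23,0],[26,5],[27,12],[45,5],[50,0]]
[[8,11],[13,0],[15,15],[23,0],[26,5],[27,12],[45,5],[50,0]]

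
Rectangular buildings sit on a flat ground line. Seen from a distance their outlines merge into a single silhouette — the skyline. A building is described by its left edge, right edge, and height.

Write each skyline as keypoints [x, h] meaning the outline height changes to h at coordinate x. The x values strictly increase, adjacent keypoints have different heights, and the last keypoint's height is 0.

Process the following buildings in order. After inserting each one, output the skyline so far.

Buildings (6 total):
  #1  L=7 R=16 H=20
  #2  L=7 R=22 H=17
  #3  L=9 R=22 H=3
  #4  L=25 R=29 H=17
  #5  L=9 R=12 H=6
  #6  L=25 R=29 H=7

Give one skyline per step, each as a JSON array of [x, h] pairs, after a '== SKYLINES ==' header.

== SKYLINES ==
[[7,20],[16,0]]
[[7,20],[16,17],[22,0]]
[[7,20],[16,17],[22,0]]
[[7,20],[16,17],[22,0],[25,17],[29,0]]
[[7,20],[16,17],[22,0],[25,17],[29,0]]
[[7,20],[16,17],[22,0],[25,17],[29,0]]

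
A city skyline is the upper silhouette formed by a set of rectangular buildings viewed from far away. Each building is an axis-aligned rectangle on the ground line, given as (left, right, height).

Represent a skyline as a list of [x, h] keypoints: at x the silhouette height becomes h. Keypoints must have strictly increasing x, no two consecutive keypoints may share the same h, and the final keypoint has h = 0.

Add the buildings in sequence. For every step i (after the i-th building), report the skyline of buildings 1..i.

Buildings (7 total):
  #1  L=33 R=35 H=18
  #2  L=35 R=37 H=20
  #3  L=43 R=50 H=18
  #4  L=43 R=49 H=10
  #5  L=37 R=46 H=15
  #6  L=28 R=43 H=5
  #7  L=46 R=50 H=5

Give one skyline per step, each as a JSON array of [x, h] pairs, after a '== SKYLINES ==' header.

== SKYLINES ==
[[33,18],[35,0]]
[[33,18],[35,20],[37,0]]
[[33,18],[35,20],[37,0],[43,18],[50,0]]
[[33,18],[35,20],[37,0],[43,18],[50,0]]
[[33,18],[35,20],[37,15],[43,18],[50,0]]
[[28,5],[33,18],[35,20],[37,15],[43,18],[50,0]]
[[28,5],[33,18],[35,20],[37,15],[43,18],[50,0]]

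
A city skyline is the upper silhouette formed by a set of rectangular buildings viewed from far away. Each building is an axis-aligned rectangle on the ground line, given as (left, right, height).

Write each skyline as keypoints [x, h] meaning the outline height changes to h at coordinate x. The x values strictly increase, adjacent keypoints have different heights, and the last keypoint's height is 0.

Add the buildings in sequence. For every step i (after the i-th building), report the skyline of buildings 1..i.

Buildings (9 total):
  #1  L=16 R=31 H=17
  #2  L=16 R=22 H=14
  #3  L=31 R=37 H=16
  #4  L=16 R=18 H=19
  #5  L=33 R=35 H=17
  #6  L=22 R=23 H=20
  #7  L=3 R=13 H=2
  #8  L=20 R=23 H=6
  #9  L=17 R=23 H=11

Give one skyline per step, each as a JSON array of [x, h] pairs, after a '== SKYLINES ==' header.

== SKYLINES ==
[[16,17],[31,0]]
[[16,17],[31,0]]
[[16,17],[31,16],[37,0]]
[[16,19],[18,17],[31,16],[37,0]]
[[16,19],[18,17],[31,16],[33,17],[35,16],[37,0]]
[[16,19],[18,17],[22,20],[23,17],[31,16],[33,17],[35,16],[37,0]]
[[3,2],[13,0],[16,19],[18,17],[22,20],[23,17],[31,16],[33,17],[35,16],[37,0]]
[[3,2],[13,0],[16,19],[18,17],[22,20],[23,17],[31,16],[33,17],[35,16],[37,0]]
[[3,2],[13,0],[16,19],[18,17],[22,20],[23,17],[31,16],[33,17],[35,16],[37,0]]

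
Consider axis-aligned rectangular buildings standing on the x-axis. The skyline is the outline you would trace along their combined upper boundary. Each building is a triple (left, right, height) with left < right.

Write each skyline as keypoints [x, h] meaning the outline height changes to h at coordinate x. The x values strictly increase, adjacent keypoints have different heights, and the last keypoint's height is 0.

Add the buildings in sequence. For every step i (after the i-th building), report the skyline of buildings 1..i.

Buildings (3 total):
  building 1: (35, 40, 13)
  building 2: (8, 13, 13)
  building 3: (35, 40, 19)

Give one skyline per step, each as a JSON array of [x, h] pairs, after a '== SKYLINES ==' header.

== SKYLINES ==
[[35,13],[40,0]]
[[8,13],[13,0],[35,13],[40,0]]
[[8,13],[13,0],[35,19],[40,0]]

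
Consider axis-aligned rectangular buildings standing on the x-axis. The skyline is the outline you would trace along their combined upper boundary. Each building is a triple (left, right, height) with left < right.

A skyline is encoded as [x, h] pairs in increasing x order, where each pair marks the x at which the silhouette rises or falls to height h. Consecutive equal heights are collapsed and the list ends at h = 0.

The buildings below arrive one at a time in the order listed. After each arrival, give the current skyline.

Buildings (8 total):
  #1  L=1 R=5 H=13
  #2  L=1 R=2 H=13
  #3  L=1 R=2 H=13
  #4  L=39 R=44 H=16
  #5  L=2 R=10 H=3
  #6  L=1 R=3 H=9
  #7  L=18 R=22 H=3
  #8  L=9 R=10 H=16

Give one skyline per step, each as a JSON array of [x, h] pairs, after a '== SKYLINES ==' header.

== SKYLINES ==
[[1,13],[5,0]]
[[1,13],[5,0]]
[[1,13],[5,0]]
[[1,13],[5,0],[39,16],[44,0]]
[[1,13],[5,3],[10,0],[39,16],[44,0]]
[[1,13],[5,3],[10,0],[39,16],[44,0]]
[[1,13],[5,3],[10,0],[18,3],[22,0],[39,16],[44,0]]
[[1,13],[5,3],[9,16],[10,0],[18,3],[22,0],[39,16],[44,0]]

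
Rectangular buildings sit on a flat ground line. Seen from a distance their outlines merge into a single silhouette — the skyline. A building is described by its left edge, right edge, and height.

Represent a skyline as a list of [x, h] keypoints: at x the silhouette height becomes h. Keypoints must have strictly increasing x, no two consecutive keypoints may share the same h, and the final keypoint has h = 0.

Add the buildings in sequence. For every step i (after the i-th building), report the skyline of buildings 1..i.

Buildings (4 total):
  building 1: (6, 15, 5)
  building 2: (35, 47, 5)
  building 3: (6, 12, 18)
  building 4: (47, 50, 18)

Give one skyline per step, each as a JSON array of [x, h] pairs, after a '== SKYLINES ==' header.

== SKYLINES ==
[[6,5],[15,0]]
[[6,5],[15,0],[35,5],[47,0]]
[[6,18],[12,5],[15,0],[35,5],[47,0]]
[[6,18],[12,5],[15,0],[35,5],[47,18],[50,0]]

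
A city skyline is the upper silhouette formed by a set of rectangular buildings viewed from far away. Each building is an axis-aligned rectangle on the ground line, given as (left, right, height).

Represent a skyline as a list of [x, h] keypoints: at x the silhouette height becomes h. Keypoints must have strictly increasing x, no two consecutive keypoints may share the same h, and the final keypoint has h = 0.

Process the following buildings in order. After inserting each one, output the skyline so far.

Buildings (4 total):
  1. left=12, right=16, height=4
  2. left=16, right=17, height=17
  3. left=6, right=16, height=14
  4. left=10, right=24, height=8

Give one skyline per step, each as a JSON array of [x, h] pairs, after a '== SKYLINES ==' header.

== SKYLINES ==
[[12,4],[16,0]]
[[12,4],[16,17],[17,0]]
[[6,14],[16,17],[17,0]]
[[6,14],[16,17],[17,8],[24,0]]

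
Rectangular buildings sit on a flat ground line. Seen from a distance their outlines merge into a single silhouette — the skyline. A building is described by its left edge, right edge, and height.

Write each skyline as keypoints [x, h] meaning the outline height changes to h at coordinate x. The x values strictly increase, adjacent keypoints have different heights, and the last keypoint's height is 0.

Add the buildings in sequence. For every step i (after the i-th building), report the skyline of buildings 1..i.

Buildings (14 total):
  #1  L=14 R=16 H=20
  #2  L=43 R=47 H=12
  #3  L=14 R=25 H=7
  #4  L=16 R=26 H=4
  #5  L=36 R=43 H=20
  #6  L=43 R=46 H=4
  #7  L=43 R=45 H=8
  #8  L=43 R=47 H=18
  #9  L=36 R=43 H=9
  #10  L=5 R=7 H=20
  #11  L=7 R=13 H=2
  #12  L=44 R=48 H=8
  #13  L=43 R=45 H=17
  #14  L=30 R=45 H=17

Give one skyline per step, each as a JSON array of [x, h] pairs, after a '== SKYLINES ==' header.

== SKYLINES ==
[[14,20],[16,0]]
[[14,20],[16,0],[43,12],[47,0]]
[[14,20],[16,7],[25,0],[43,12],[47,0]]
[[14,20],[16,7],[25,4],[26,0],[43,12],[47,0]]
[[14,20],[16,7],[25,4],[26,0],[36,20],[43,12],[47,0]]
[[14,20],[16,7],[25,4],[26,0],[36,20],[43,12],[47,0]]
[[14,20],[16,7],[25,4],[26,0],[36,20],[43,12],[47,0]]
[[14,20],[16,7],[25,4],[26,0],[36,20],[43,18],[47,0]]
[[14,20],[16,7],[25,4],[26,0],[36,20],[43,18],[47,0]]
[[5,20],[7,0],[14,20],[16,7],[25,4],[26,0],[36,20],[43,18],[47,0]]
[[5,20],[7,2],[13,0],[14,20],[16,7],[25,4],[26,0],[36,20],[43,18],[47,0]]
[[5,20],[7,2],[13,0],[14,20],[16,7],[25,4],[26,0],[36,20],[43,18],[47,8],[48,0]]
[[5,20],[7,2],[13,0],[14,20],[16,7],[25,4],[26,0],[36,20],[43,18],[47,8],[48,0]]
[[5,20],[7,2],[13,0],[14,20],[16,7],[25,4],[26,0],[30,17],[36,20],[43,18],[47,8],[48,0]]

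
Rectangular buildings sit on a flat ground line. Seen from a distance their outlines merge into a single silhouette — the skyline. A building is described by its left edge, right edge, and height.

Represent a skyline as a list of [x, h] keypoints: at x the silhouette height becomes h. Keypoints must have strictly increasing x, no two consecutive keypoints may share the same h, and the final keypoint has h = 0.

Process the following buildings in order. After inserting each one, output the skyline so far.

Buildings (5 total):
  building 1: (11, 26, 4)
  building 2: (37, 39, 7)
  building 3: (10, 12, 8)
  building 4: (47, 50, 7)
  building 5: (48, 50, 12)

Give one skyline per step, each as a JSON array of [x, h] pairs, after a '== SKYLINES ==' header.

== SKYLINES ==
[[11,4],[26,0]]
[[11,4],[26,0],[37,7],[39,0]]
[[10,8],[12,4],[26,0],[37,7],[39,0]]
[[10,8],[12,4],[26,0],[37,7],[39,0],[47,7],[50,0]]
[[10,8],[12,4],[26,0],[37,7],[39,0],[47,7],[48,12],[50,0]]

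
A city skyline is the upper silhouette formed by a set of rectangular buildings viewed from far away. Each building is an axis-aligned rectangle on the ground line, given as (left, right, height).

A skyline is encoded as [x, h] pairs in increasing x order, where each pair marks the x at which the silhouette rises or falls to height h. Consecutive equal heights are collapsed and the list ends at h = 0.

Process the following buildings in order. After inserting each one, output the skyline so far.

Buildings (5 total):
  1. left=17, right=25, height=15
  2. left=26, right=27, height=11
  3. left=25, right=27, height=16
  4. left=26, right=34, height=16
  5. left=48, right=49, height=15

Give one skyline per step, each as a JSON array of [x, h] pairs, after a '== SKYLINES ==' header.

== SKYLINES ==
[[17,15],[25,0]]
[[17,15],[25,0],[26,11],[27,0]]
[[17,15],[25,16],[27,0]]
[[17,15],[25,16],[34,0]]
[[17,15],[25,16],[34,0],[48,15],[49,0]]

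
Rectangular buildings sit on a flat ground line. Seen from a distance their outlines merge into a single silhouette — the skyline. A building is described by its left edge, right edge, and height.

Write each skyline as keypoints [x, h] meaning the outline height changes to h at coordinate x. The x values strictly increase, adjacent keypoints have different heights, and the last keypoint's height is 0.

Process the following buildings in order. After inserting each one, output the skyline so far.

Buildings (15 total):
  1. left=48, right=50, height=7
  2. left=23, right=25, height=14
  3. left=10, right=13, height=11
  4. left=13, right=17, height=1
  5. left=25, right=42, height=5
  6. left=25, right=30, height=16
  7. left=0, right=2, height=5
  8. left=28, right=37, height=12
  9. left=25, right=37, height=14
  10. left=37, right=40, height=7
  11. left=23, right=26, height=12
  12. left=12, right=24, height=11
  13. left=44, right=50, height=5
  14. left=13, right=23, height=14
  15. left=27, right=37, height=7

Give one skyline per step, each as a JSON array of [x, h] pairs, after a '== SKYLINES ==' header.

== SKYLINES ==
[[48,7],[50,0]]
[[23,14],[25,0],[48,7],[50,0]]
[[10,11],[13,0],[23,14],[25,0],[48,7],[50,0]]
[[10,11],[13,1],[17,0],[23,14],[25,0],[48,7],[50,0]]
[[10,11],[13,1],[17,0],[23,14],[25,5],[42,0],[48,7],[50,0]]
[[10,11],[13,1],[17,0],[23,14],[25,16],[30,5],[42,0],[48,7],[50,0]]
[[0,5],[2,0],[10,11],[13,1],[17,0],[23,14],[25,16],[30,5],[42,0],[48,7],[50,0]]
[[0,5],[2,0],[10,11],[13,1],[17,0],[23,14],[25,16],[30,12],[37,5],[42,0],[48,7],[50,0]]
[[0,5],[2,0],[10,11],[13,1],[17,0],[23,14],[25,16],[30,14],[37,5],[42,0],[48,7],[50,0]]
[[0,5],[2,0],[10,11],[13,1],[17,0],[23,14],[25,16],[30,14],[37,7],[40,5],[42,0],[48,7],[50,0]]
[[0,5],[2,0],[10,11],[13,1],[17,0],[23,14],[25,16],[30,14],[37,7],[40,5],[42,0],[48,7],[50,0]]
[[0,5],[2,0],[10,11],[23,14],[25,16],[30,14],[37,7],[40,5],[42,0],[48,7],[50,0]]
[[0,5],[2,0],[10,11],[23,14],[25,16],[30,14],[37,7],[40,5],[42,0],[44,5],[48,7],[50,0]]
[[0,5],[2,0],[10,11],[13,14],[25,16],[30,14],[37,7],[40,5],[42,0],[44,5],[48,7],[50,0]]
[[0,5],[2,0],[10,11],[13,14],[25,16],[30,14],[37,7],[40,5],[42,0],[44,5],[48,7],[50,0]]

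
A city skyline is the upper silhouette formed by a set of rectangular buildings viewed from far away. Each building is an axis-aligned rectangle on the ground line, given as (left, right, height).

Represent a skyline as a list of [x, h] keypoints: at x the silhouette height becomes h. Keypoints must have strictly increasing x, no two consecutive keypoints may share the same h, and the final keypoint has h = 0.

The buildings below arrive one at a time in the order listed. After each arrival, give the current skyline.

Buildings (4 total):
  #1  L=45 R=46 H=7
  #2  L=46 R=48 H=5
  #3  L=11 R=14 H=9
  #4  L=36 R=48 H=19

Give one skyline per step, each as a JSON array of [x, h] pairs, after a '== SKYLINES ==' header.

== SKYLINES ==
[[45,7],[46,0]]
[[45,7],[46,5],[48,0]]
[[11,9],[14,0],[45,7],[46,5],[48,0]]
[[11,9],[14,0],[36,19],[48,0]]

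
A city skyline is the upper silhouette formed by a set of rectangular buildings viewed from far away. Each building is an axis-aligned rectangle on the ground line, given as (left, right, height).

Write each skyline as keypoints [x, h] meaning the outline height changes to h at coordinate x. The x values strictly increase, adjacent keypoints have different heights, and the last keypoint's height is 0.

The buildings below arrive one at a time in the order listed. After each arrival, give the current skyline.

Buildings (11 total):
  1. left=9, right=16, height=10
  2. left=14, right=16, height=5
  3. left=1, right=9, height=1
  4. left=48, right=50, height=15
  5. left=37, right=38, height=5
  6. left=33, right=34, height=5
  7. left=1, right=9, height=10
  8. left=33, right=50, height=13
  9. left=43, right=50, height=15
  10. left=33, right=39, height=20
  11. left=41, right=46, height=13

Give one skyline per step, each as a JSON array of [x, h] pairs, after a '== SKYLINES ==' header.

== SKYLINES ==
[[9,10],[16,0]]
[[9,10],[16,0]]
[[1,1],[9,10],[16,0]]
[[1,1],[9,10],[16,0],[48,15],[50,0]]
[[1,1],[9,10],[16,0],[37,5],[38,0],[48,15],[50,0]]
[[1,1],[9,10],[16,0],[33,5],[34,0],[37,5],[38,0],[48,15],[50,0]]
[[1,10],[16,0],[33,5],[34,0],[37,5],[38,0],[48,15],[50,0]]
[[1,10],[16,0],[33,13],[48,15],[50,0]]
[[1,10],[16,0],[33,13],[43,15],[50,0]]
[[1,10],[16,0],[33,20],[39,13],[43,15],[50,0]]
[[1,10],[16,0],[33,20],[39,13],[43,15],[50,0]]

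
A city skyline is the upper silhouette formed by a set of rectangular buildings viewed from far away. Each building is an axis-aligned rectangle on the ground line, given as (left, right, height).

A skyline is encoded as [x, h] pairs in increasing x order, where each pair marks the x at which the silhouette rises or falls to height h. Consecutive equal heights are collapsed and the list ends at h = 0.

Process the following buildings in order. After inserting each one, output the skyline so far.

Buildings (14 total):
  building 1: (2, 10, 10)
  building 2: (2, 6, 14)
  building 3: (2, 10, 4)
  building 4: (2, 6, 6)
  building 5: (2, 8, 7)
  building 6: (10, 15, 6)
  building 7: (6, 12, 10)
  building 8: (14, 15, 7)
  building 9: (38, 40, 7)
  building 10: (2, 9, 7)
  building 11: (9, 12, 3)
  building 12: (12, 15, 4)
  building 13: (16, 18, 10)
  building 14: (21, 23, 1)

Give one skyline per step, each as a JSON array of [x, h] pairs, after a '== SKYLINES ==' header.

== SKYLINES ==
[[2,10],[10,0]]
[[2,14],[6,10],[10,0]]
[[2,14],[6,10],[10,0]]
[[2,14],[6,10],[10,0]]
[[2,14],[6,10],[10,0]]
[[2,14],[6,10],[10,6],[15,0]]
[[2,14],[6,10],[12,6],[15,0]]
[[2,14],[6,10],[12,6],[14,7],[15,0]]
[[2,14],[6,10],[12,6],[14,7],[15,0],[38,7],[40,0]]
[[2,14],[6,10],[12,6],[14,7],[15,0],[38,7],[40,0]]
[[2,14],[6,10],[12,6],[14,7],[15,0],[38,7],[40,0]]
[[2,14],[6,10],[12,6],[14,7],[15,0],[38,7],[40,0]]
[[2,14],[6,10],[12,6],[14,7],[15,0],[16,10],[18,0],[38,7],[40,0]]
[[2,14],[6,10],[12,6],[14,7],[15,0],[16,10],[18,0],[21,1],[23,0],[38,7],[40,0]]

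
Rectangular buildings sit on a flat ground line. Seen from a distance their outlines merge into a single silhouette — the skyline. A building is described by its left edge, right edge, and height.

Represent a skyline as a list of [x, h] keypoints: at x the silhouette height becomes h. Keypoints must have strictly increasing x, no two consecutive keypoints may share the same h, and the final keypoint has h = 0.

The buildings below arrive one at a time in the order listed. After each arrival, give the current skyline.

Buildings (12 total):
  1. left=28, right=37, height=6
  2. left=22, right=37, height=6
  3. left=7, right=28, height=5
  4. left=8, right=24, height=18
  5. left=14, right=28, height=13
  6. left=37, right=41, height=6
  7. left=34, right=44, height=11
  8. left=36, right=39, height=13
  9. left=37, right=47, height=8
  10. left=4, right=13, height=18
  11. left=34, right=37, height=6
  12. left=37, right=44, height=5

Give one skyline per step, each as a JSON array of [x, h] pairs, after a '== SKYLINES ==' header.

== SKYLINES ==
[[28,6],[37,0]]
[[22,6],[37,0]]
[[7,5],[22,6],[37,0]]
[[7,5],[8,18],[24,6],[37,0]]
[[7,5],[8,18],[24,13],[28,6],[37,0]]
[[7,5],[8,18],[24,13],[28,6],[41,0]]
[[7,5],[8,18],[24,13],[28,6],[34,11],[44,0]]
[[7,5],[8,18],[24,13],[28,6],[34,11],[36,13],[39,11],[44,0]]
[[7,5],[8,18],[24,13],[28,6],[34,11],[36,13],[39,11],[44,8],[47,0]]
[[4,18],[24,13],[28,6],[34,11],[36,13],[39,11],[44,8],[47,0]]
[[4,18],[24,13],[28,6],[34,11],[36,13],[39,11],[44,8],[47,0]]
[[4,18],[24,13],[28,6],[34,11],[36,13],[39,11],[44,8],[47,0]]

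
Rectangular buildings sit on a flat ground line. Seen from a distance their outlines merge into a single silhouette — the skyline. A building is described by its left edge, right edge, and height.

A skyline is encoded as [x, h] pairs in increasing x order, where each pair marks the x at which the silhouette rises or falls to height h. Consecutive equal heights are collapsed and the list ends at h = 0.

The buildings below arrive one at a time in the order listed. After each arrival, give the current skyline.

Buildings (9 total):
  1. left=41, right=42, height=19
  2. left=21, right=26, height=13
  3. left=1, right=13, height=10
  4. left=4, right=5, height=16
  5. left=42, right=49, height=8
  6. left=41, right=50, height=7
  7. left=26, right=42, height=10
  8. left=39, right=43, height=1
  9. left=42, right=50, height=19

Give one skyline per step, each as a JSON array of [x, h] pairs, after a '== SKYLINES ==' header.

== SKYLINES ==
[[41,19],[42,0]]
[[21,13],[26,0],[41,19],[42,0]]
[[1,10],[13,0],[21,13],[26,0],[41,19],[42,0]]
[[1,10],[4,16],[5,10],[13,0],[21,13],[26,0],[41,19],[42,0]]
[[1,10],[4,16],[5,10],[13,0],[21,13],[26,0],[41,19],[42,8],[49,0]]
[[1,10],[4,16],[5,10],[13,0],[21,13],[26,0],[41,19],[42,8],[49,7],[50,0]]
[[1,10],[4,16],[5,10],[13,0],[21,13],[26,10],[41,19],[42,8],[49,7],[50,0]]
[[1,10],[4,16],[5,10],[13,0],[21,13],[26,10],[41,19],[42,8],[49,7],[50,0]]
[[1,10],[4,16],[5,10],[13,0],[21,13],[26,10],[41,19],[50,0]]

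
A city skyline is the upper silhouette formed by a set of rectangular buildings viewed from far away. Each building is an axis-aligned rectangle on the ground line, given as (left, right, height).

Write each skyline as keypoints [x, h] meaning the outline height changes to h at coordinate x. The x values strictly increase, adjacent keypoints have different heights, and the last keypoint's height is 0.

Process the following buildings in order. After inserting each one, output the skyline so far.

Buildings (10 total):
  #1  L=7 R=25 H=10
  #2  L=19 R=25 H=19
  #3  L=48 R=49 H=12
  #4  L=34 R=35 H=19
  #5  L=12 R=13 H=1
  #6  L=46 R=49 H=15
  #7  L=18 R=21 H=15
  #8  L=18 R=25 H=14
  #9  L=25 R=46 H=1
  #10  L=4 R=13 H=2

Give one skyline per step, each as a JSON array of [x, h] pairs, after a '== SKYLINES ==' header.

== SKYLINES ==
[[7,10],[25,0]]
[[7,10],[19,19],[25,0]]
[[7,10],[19,19],[25,0],[48,12],[49,0]]
[[7,10],[19,19],[25,0],[34,19],[35,0],[48,12],[49,0]]
[[7,10],[19,19],[25,0],[34,19],[35,0],[48,12],[49,0]]
[[7,10],[19,19],[25,0],[34,19],[35,0],[46,15],[49,0]]
[[7,10],[18,15],[19,19],[25,0],[34,19],[35,0],[46,15],[49,0]]
[[7,10],[18,15],[19,19],[25,0],[34,19],[35,0],[46,15],[49,0]]
[[7,10],[18,15],[19,19],[25,1],[34,19],[35,1],[46,15],[49,0]]
[[4,2],[7,10],[18,15],[19,19],[25,1],[34,19],[35,1],[46,15],[49,0]]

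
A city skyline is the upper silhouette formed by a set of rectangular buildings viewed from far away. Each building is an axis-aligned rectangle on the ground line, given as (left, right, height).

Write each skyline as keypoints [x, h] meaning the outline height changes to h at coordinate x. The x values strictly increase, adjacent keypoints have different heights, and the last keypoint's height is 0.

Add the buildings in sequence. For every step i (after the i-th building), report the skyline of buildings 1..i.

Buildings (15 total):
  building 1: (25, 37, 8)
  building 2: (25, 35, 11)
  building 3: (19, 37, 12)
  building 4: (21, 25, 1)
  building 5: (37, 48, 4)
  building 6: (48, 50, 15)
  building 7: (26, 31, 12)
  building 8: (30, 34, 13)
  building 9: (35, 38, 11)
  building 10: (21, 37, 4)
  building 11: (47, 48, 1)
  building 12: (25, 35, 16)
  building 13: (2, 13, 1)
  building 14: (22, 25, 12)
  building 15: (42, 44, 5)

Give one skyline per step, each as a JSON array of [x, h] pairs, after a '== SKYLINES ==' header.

== SKYLINES ==
[[25,8],[37,0]]
[[25,11],[35,8],[37,0]]
[[19,12],[37,0]]
[[19,12],[37,0]]
[[19,12],[37,4],[48,0]]
[[19,12],[37,4],[48,15],[50,0]]
[[19,12],[37,4],[48,15],[50,0]]
[[19,12],[30,13],[34,12],[37,4],[48,15],[50,0]]
[[19,12],[30,13],[34,12],[37,11],[38,4],[48,15],[50,0]]
[[19,12],[30,13],[34,12],[37,11],[38,4],[48,15],[50,0]]
[[19,12],[30,13],[34,12],[37,11],[38,4],[48,15],[50,0]]
[[19,12],[25,16],[35,12],[37,11],[38,4],[48,15],[50,0]]
[[2,1],[13,0],[19,12],[25,16],[35,12],[37,11],[38,4],[48,15],[50,0]]
[[2,1],[13,0],[19,12],[25,16],[35,12],[37,11],[38,4],[48,15],[50,0]]
[[2,1],[13,0],[19,12],[25,16],[35,12],[37,11],[38,4],[42,5],[44,4],[48,15],[50,0]]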